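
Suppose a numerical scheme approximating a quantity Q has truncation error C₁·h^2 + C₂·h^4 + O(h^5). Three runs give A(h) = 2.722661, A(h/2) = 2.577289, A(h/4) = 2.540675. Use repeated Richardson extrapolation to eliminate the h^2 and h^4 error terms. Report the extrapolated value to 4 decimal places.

First eliminate the h^2 term (factor 2^2 = 4):
  B₁ = (4·2.577289 − 2.722661)/3 = 2.528832
  B₂ = (4·2.540675 − 2.577289)/3 = 2.528470
Then eliminate the h^4 term (factor 2^4 = 16):
  (16·2.528470 − 2.528832)/15 = 2.528446

2.5284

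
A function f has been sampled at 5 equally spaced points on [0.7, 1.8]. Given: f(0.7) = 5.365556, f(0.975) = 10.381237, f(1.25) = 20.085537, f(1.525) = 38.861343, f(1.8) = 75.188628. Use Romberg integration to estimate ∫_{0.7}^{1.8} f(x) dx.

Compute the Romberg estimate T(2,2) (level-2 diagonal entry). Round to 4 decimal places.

T(0,0) (trapezoid, 1 panel, h=1.1000): 44.304801
T(1,0) (trapezoid, 2 panels, h=0.5500): 33.199446
T(2,0) (trapezoid, 4 panels, h=0.2750): 30.141432
T(1,1) = 33.199446 + (33.199446 − 44.304801)/3 = 29.497661
T(2,1) = 30.141432 + (30.141432 − 33.199446)/3 = 29.122094
T(2,2) = 29.122094 + (29.122094 − 29.497661)/15 = 29.097056

29.0971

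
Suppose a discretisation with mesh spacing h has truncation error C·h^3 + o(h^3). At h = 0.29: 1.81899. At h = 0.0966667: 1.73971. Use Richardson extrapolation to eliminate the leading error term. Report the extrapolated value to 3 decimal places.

The leading error scales as h^3; refining by a factor of 3 reduces it by 3^3 = 27.
Extrapolated value = (27·A(h/3) − A(h)) / (27 − 1)
= (27·1.73971 − 1.81899) / 26
= 45.15318 / 26 = 1.73666

1.737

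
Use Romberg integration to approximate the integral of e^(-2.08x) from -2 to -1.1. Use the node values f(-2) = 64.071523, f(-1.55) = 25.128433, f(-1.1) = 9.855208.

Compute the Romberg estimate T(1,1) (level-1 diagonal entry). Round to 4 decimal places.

T(0,0) (trapezoid, 1 panel, h=0.9000): 33.267029
T(1,0) (trapezoid, 2 panels, h=0.4500): 27.941309
T(1,1) = 27.941309 + (27.941309 − 33.267029)/3 = 26.166069

26.1661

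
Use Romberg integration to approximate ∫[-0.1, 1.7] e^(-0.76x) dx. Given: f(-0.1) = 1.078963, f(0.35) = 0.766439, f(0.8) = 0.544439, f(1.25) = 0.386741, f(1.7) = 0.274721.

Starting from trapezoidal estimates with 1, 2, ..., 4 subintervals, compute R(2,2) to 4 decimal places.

1.0582

R(0,0) (trapezoid, 1 panel, h=1.8000): 1.218316
R(1,0) (trapezoid, 2 panels, h=0.9000): 1.099153
R(2,0) (trapezoid, 4 panels, h=0.4500): 1.068507
R(1,1) = 1.099153 + (1.099153 − 1.218316)/3 = 1.059432
R(2,1) = 1.068507 + (1.068507 − 1.099153)/3 = 1.058292
R(2,2) = 1.058292 + (1.058292 − 1.059432)/15 = 1.058216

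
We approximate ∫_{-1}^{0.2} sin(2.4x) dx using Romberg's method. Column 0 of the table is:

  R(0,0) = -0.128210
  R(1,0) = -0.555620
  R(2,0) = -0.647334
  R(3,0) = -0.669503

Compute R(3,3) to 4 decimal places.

Richardson extrapolation on the trapezoidal column (denominator 4−1=3):
R(1,1) = -0.555620 + (-0.555620 − (-0.128210))/3 = -0.698090
R(2,1) = -0.647334 + (-0.647334 − (-0.555620))/3 = -0.677905
R(3,1) = -0.669503 + (-0.669503 − (-0.647334))/3 = -0.676893
R(2,2) = -0.677905 + (-0.677905 − (-0.698090))/15 = -0.676559
R(3,2) = (16·(-0.676893) − (-0.677905)) / 15 = -0.676826
R(3,3) = (64·(-0.676826) − (-0.676559)) / 63 = -0.676830

-0.6768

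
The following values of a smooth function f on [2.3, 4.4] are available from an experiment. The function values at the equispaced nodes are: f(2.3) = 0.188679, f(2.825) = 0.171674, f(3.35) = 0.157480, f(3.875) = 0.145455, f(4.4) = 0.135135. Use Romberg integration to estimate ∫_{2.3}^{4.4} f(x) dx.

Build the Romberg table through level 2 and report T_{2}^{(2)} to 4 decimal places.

0.3338

T_{0}^{(0)} (trapezoid, 1 panel, h=2.1000): 0.340005
T_{1}^{(0)} (trapezoid, 2 panels, h=1.0500): 0.335356
T_{2}^{(0)} (trapezoid, 4 panels, h=0.5250): 0.334171
T_{1}^{(1)} = 0.335356 + (0.335356 − 0.340005)/3 = 0.333806
T_{2}^{(1)} = 0.334171 + (0.334171 − 0.335356)/3 = 0.333776
T_{2}^{(2)} = 0.333776 + (0.333776 − 0.333806)/15 = 0.333774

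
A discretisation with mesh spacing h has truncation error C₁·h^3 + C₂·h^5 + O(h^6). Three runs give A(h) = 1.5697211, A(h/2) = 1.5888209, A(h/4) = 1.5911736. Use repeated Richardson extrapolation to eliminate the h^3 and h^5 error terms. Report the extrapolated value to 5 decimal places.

First eliminate the h^3 term (factor 2^3 = 8):
  B₁ = (8·1.5888209 − 1.5697211)/7 = 1.5915494
  B₂ = (8·1.5911736 − 1.5888209)/7 = 1.5915097
Then eliminate the h^5 term (factor 2^5 = 32):
  (32·1.5915097 − 1.5915494)/31 = 1.5915084

1.59151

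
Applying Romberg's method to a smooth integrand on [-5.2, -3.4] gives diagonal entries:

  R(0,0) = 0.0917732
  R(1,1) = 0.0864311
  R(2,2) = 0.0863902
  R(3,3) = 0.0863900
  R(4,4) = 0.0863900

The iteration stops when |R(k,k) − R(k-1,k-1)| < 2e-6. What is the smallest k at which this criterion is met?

|R(1,1) − R(0,0)| = 0.0053421 ≥ 2e-6
|R(2,2) − R(1,1)| = 0.0000409 ≥ 2e-6
|R(3,3) − R(2,2)| = 0.0000002 < 2e-6

k = 3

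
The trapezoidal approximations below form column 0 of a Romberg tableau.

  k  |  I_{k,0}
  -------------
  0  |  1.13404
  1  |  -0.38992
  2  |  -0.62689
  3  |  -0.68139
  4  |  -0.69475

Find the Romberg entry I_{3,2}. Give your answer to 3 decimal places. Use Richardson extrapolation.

-0.699

I_{2,1} = -0.62689 + (-0.62689 − (-0.38992))/3 = -0.70588
I_{3,1} = (4·(-0.68139) − (-0.62689)) / 3 = -0.69956
I_{3,2} = -0.69956 + (-0.69956 − (-0.70588))/15 = -0.69914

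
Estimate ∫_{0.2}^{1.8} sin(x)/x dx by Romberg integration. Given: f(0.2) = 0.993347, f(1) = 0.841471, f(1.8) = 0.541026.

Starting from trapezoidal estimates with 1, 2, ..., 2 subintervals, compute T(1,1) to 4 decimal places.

1.3067

T(0,0) (trapezoid, 1 panel, h=1.6000): 1.227498
T(1,0) (trapezoid, 2 panels, h=0.8000): 1.286926
T(1,1) = 1.286926 + (1.286926 − 1.227498)/3 = 1.306735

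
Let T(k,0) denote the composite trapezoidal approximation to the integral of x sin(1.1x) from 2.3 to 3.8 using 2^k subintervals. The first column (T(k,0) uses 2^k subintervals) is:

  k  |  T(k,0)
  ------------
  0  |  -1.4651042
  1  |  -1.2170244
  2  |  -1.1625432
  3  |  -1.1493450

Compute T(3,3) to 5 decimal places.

-1.14498

Richardson extrapolation on the trapezoidal column (denominator 4−1=3):
T(1,1) = -1.2170244 + (-1.2170244 − (-1.4651042))/3 = -1.1343311
T(2,1) = (4·(-1.1625432) − (-1.2170244)) / 3 = -1.1443828
T(3,1) = -1.1493450 + (-1.1493450 − (-1.1625432))/3 = -1.1449456
T(2,2) = (16·(-1.1443828) − (-1.1343311)) / 15 = -1.1450529
T(3,2) = (16·(-1.1449456) − (-1.1443828)) / 15 = -1.1449831
T(3,3) = -1.1449831 + (-1.1449831 − (-1.1450529))/63 = -1.1449820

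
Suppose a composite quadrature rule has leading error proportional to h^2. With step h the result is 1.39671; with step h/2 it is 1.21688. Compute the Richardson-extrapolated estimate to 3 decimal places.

1.157

Extrapolated value = (4·A(h/2) − A(h)) / (4 − 1)
= (4·1.21688 − 1.39671) / 3
= 3.47081 / 3 = 1.15694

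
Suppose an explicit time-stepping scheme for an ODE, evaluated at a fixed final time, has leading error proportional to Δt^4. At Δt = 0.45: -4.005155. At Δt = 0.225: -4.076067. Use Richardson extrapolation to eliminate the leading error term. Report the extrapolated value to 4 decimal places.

-4.0808

The leading error scales as Δt^4; refining by a factor of 2 reduces it by 2^4 = 16.
Extrapolated value = (16·A(Δt/2) − A(Δt)) / (16 − 1)
= (16·(-4.076067) − (-4.005155)) / 15
= -61.211917 / 15 = -4.080794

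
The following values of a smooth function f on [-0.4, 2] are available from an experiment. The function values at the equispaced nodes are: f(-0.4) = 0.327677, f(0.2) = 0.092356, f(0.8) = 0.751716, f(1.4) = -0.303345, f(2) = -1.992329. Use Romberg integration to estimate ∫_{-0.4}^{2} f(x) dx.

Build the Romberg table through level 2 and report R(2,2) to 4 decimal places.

-0.2502

R(0,0) (trapezoid, 1 panel, h=2.4000): -1.997582
R(1,0) (trapezoid, 2 panels, h=1.2000): -0.096732
R(2,0) (trapezoid, 4 panels, h=0.6000): -0.174959
R(1,1) = -0.096732 + (-0.096732 − (-1.997582))/3 = 0.536885
R(2,1) = -0.174959 + (-0.174959 − (-0.096732))/3 = -0.201035
R(2,2) = -0.201035 + (-0.201035 − 0.536885)/15 = -0.250230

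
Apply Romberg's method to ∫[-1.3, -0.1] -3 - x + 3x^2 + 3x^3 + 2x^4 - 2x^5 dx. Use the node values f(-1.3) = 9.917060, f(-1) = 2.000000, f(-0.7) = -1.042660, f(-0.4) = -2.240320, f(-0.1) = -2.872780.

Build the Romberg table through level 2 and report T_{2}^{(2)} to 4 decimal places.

T_{0}^{(0)} (trapezoid, 1 panel, h=1.2000): 4.226568
T_{1}^{(0)} (trapezoid, 2 panels, h=0.6000): 1.487688
T_{2}^{(0)} (trapezoid, 4 panels, h=0.3000): 0.671748
T_{1}^{(1)} = 1.487688 + (1.487688 − 4.226568)/3 = 0.574728
T_{2}^{(1)} = 0.671748 + (0.671748 − 1.487688)/3 = 0.399768
T_{2}^{(2)} = 0.399768 + (0.399768 − 0.574728)/15 = 0.388104

0.3881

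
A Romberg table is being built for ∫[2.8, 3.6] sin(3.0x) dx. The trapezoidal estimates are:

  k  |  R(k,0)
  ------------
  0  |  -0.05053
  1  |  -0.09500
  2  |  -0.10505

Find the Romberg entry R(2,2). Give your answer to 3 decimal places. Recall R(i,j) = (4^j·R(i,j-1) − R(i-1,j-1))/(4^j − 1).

-0.108

Richardson extrapolation on the trapezoidal column (denominator 4−1=3):
R(1,1) = (4·(-0.09500) − (-0.05053)) / 3 = -0.10982
R(2,1) = (4·(-0.10505) − (-0.09500)) / 3 = -0.10840
R(2,2) = (16·(-0.10840) − (-0.10982)) / 15 = -0.10831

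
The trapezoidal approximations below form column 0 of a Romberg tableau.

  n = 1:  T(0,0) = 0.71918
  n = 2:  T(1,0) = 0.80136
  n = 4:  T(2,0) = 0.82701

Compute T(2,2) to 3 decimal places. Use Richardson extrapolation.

T(1,1) = 0.80136 + (0.80136 − 0.71918)/3 = 0.82875
T(2,1) = (4·0.82701 − 0.80136) / 3 = 0.83556
T(2,2) = 0.83556 + (0.83556 − 0.82875)/15 = 0.83601

0.836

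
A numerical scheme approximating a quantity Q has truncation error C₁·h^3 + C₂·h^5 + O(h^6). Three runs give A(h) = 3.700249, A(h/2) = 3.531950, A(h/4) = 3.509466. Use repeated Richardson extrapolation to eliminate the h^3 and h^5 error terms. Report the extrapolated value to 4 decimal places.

First eliminate the h^3 term (factor 2^3 = 8):
  B₁ = (8·3.531950 − 3.700249)/7 = 3.507907
  B₂ = (8·3.509466 − 3.531950)/7 = 3.506254
Then eliminate the h^5 term (factor 2^5 = 32):
  (32·3.506254 − 3.507907)/31 = 3.506201

3.5062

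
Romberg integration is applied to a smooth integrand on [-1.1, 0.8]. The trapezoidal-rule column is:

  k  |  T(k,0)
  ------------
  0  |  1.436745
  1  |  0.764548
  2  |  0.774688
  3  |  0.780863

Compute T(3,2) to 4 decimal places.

Richardson extrapolation on the trapezoidal column (denominator 4−1=3):
T(2,1) = (4·0.774688 − 0.764548) / 3 = 0.778068
T(3,1) = (4·0.780863 − 0.774688) / 3 = 0.782921
T(3,2) = (16·0.782921 − 0.778068) / 15 = 0.783245

0.7832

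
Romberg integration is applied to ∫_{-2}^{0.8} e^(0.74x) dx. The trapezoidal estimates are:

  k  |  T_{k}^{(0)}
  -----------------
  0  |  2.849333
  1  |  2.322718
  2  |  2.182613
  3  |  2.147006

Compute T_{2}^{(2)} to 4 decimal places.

2.1352

T_{1}^{(1)} = 2.322718 + (2.322718 − 2.849333)/3 = 2.147180
T_{2}^{(1)} = (4·2.182613 − 2.322718) / 3 = 2.135911
T_{2}^{(2)} = (16·2.135911 − 2.147180) / 15 = 2.135160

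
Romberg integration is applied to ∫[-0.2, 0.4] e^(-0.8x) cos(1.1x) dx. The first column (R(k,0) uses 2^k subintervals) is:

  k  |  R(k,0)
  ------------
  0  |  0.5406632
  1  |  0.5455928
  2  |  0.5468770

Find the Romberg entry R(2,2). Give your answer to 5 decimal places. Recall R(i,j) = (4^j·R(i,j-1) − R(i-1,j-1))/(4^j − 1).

0.54731

Richardson extrapolation on the trapezoidal column (denominator 4−1=3):
R(1,1) = 0.5455928 + (0.5455928 − 0.5406632)/3 = 0.5472360
R(2,1) = 0.5468770 + (0.5468770 − 0.5455928)/3 = 0.5473051
R(2,2) = 0.5473051 + (0.5473051 − 0.5472360)/15 = 0.5473097
(Column j=1 coincides with Simpson's rule on the same nodes.)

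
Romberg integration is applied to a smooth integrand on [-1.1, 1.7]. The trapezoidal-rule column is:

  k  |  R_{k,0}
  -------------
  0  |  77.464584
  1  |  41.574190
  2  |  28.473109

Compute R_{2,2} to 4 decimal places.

23.7391

Richardson extrapolation on the trapezoidal column (denominator 4−1=3):
R_{1,1} = (4·41.574190 − 77.464584) / 3 = 29.610725
R_{2,1} = (4·28.473109 − 41.574190) / 3 = 24.106082
R_{2,2} = (16·24.106082 − 29.610725) / 15 = 23.739106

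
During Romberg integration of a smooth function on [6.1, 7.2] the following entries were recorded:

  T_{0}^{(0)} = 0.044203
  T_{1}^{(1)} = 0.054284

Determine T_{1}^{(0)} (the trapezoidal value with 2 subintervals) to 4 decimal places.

From T_{1}^{(1)} = (4·T_{1}^{(0)} − T_{0}^{(0)})/3, solve for T_{1}^{(0)}:
4·T_{1}^{(0)} = 3·0.054284 + 0.044203 = 0.207055
T_{1}^{(0)} = 0.051764

0.0518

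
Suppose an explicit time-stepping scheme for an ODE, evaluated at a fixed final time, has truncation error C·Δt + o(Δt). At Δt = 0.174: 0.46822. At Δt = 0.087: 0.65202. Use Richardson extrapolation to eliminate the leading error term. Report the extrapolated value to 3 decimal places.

The leading error scales as Δt; refining by a factor of 2 reduces it by 2^1 = 2.
Extrapolated value = (2·A(Δt/2) − A(Δt)) / (2 − 1)
= (2·0.65202 − 0.46822) / 1
= 0.83582 / 1 = 0.83582

0.836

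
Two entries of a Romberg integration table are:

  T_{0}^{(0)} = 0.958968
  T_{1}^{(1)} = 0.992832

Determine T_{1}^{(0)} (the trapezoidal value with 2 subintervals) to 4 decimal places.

From T_{1}^{(1)} = (4·T_{1}^{(0)} − T_{0}^{(0)})/3, solve for T_{1}^{(0)}:
4·T_{1}^{(0)} = 3·0.992832 + 0.958968 = 3.937464
T_{1}^{(0)} = 0.984366

0.9844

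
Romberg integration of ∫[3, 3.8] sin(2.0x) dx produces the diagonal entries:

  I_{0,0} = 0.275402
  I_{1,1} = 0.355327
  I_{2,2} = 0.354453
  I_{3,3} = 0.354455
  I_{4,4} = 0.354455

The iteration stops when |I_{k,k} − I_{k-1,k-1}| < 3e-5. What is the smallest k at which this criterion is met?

|I_{1,1} − I_{0,0}| = 0.079925 ≥ 3e-5
|I_{2,2} − I_{1,1}| = 0.000874 ≥ 3e-5
|I_{3,3} − I_{2,2}| = 0.000002 < 3e-5

k = 3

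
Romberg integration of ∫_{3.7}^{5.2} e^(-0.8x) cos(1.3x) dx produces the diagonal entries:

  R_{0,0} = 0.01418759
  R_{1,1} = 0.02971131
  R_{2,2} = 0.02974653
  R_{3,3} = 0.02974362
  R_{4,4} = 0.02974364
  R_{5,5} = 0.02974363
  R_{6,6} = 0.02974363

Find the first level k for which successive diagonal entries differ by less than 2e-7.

|R_{1,1} − R_{0,0}| = 0.01552372 ≥ 2e-7
|R_{2,2} − R_{1,1}| = 0.00003522 ≥ 2e-7
|R_{3,3} − R_{2,2}| = 0.00000291 ≥ 2e-7
|R_{4,4} − R_{3,3}| = 0.00000002 < 2e-7

k = 4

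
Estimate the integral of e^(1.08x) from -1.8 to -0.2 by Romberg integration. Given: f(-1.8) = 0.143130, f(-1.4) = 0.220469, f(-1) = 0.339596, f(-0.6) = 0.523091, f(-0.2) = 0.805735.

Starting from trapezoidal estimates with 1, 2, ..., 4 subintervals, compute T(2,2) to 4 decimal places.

T(0,0) (trapezoid, 1 panel, h=1.6000): 0.759092
T(1,0) (trapezoid, 2 panels, h=0.8000): 0.651223
T(2,0) (trapezoid, 4 panels, h=0.4000): 0.623035
T(1,1) = 0.651223 + (0.651223 − 0.759092)/3 = 0.615267
T(2,1) = 0.623035 + (0.623035 − 0.651223)/3 = 0.613639
T(2,2) = 0.613639 + (0.613639 − 0.615267)/15 = 0.613530

0.6135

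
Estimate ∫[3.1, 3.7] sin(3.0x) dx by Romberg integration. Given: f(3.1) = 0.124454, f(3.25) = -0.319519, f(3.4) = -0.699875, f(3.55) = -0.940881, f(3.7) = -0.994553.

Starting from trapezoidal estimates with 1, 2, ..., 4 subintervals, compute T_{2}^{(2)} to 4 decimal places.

-0.3655

T_{0}^{(0)} (trapezoid, 1 panel, h=0.6000): -0.261030
T_{1}^{(0)} (trapezoid, 2 panels, h=0.3000): -0.340477
T_{2}^{(0)} (trapezoid, 4 panels, h=0.1500): -0.359299
T_{1}^{(1)} = -0.340477 + (-0.340477 − (-0.261030))/3 = -0.366959
T_{2}^{(1)} = -0.359299 + (-0.359299 − (-0.340477))/3 = -0.365573
T_{2}^{(2)} = -0.365573 + (-0.365573 − (-0.366959))/15 = -0.365481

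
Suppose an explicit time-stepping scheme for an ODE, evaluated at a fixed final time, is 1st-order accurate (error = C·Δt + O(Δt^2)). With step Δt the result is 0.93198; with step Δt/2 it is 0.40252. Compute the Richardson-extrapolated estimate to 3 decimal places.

The leading error scales as Δt; refining by a factor of 2 reduces it by 2^1 = 2.
Extrapolated value = (2·A(Δt/2) − A(Δt)) / (2 − 1)
= (2·0.40252 − 0.93198) / 1
= -0.12694 / 1 = -0.12694

-0.127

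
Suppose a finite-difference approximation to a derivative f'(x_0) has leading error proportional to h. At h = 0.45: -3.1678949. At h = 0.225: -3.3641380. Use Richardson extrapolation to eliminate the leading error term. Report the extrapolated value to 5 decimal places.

-3.56038

Extrapolated value = (2·A(h/2) − A(h)) / (2 − 1)
= (2·(-3.3641380) − (-3.1678949)) / 1
= -3.5603811 / 1 = -3.5603811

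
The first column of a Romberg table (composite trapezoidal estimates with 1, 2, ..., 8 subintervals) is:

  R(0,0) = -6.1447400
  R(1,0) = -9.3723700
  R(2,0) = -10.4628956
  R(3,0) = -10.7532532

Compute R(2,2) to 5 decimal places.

Richardson extrapolation on the trapezoidal column (denominator 4−1=3):
R(1,1) = -9.3723700 + (-9.3723700 − (-6.1447400))/3 = -10.4482467
R(2,1) = -10.4628956 + (-10.4628956 − (-9.3723700))/3 = -10.8264041
R(2,2) = -10.8264041 + (-10.8264041 − (-10.4482467))/15 = -10.8516146
(Column j=1 coincides with Simpson's rule on the same nodes.)

-10.85161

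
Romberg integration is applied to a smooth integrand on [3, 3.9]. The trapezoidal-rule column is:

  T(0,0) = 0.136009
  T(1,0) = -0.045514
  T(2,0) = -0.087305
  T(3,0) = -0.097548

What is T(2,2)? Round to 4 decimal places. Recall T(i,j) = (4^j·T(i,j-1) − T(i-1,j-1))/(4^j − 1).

-0.1009

Richardson extrapolation on the trapezoidal column (denominator 4−1=3):
T(1,1) = (4·(-0.045514) − 0.136009) / 3 = -0.106022
T(2,1) = (4·(-0.087305) − (-0.045514)) / 3 = -0.101235
T(2,2) = -0.101235 + (-0.101235 − (-0.106022))/15 = -0.100916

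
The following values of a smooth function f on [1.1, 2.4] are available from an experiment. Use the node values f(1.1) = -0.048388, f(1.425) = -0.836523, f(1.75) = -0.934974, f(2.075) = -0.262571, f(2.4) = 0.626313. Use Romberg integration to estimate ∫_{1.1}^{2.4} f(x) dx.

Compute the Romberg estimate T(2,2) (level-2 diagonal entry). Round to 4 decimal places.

T(0,0) (trapezoid, 1 panel, h=1.3000): 0.375651
T(1,0) (trapezoid, 2 panels, h=0.6500): -0.419907
T(2,0) (trapezoid, 4 panels, h=0.3250): -0.567159
T(1,1) = -0.419907 + (-0.419907 − 0.375651)/3 = -0.685093
T(2,1) = -0.567159 + (-0.567159 − (-0.419907))/3 = -0.616243
T(2,2) = -0.616243 + (-0.616243 − (-0.685093))/15 = -0.611653

-0.6117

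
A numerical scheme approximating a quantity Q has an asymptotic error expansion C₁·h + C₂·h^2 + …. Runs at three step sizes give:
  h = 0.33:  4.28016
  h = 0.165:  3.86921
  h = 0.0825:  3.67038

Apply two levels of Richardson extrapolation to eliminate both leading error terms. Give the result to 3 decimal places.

First eliminate the h term (factor 2^1 = 2):
  B₁ = (2·3.86921 − 4.28016)/1 = 3.45826
  B₂ = (2·3.67038 − 3.86921)/1 = 3.47155
Then eliminate the h^2 term (factor 2^2 = 4):
  (4·3.47155 − 3.45826)/3 = 3.47598

3.476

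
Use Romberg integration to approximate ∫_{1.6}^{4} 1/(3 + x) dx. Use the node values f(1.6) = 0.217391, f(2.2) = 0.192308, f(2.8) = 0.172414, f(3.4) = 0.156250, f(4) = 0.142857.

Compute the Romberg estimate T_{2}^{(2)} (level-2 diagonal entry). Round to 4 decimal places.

T_{0}^{(0)} (trapezoid, 1 panel, h=2.4000): 0.432298
T_{1}^{(0)} (trapezoid, 2 panels, h=1.2000): 0.423046
T_{2}^{(0)} (trapezoid, 4 panels, h=0.6000): 0.420658
T_{1}^{(1)} = 0.423046 + (0.423046 − 0.432298)/3 = 0.419962
T_{2}^{(1)} = 0.420658 + (0.420658 − 0.423046)/3 = 0.419862
T_{2}^{(2)} = 0.419862 + (0.419862 − 0.419962)/15 = 0.419855

0.4199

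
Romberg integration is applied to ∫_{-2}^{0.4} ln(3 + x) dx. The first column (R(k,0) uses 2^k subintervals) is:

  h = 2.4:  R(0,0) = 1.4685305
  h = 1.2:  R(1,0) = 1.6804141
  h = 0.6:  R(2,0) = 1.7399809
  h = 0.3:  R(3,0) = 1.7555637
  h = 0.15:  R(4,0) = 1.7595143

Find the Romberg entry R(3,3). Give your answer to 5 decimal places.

Richardson extrapolation on the trapezoidal column (denominator 4−1=3):
R(1,1) = (4·1.6804141 − 1.4685305) / 3 = 1.7510420
R(2,1) = 1.7399809 + (1.7399809 − 1.6804141)/3 = 1.7598365
R(3,1) = (4·1.7555637 − 1.7399809) / 3 = 1.7607580
R(2,2) = (16·1.7598365 − 1.7510420) / 15 = 1.7604228
R(3,2) = 1.7607580 + (1.7607580 − 1.7598365)/15 = 1.7608194
R(3,3) = (64·1.7608194 − 1.7604228) / 63 = 1.7608257

1.76083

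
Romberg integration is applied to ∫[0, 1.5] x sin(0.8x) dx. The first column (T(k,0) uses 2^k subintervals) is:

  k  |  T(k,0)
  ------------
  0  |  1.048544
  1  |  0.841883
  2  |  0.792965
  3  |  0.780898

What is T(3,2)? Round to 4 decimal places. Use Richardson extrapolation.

Richardson extrapolation on the trapezoidal column (denominator 4−1=3):
T(2,1) = (4·0.792965 − 0.841883) / 3 = 0.776659
T(3,1) = 0.780898 + (0.780898 − 0.792965)/3 = 0.776876
T(3,2) = (16·0.776876 − 0.776659) / 15 = 0.776890

0.7769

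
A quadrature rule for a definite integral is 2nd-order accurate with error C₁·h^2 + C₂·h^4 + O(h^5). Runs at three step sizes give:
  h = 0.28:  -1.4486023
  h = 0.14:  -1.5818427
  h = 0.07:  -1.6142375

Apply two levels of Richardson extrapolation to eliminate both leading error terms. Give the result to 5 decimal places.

-1.62495

First eliminate the h^2 term (factor 2^2 = 4):
  B₁ = (4·(-1.5818427) − (-1.4486023))/3 = -1.6262562
  B₂ = (4·(-1.6142375) − (-1.5818427))/3 = -1.6250358
Then eliminate the h^4 term (factor 2^4 = 16):
  (16·(-1.6250358) − (-1.6262562))/15 = -1.6249544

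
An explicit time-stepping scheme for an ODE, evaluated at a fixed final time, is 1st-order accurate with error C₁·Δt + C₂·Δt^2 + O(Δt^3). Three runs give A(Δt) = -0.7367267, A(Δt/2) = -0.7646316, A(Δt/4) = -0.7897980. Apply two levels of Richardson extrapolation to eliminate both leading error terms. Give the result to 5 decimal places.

-0.82244

First eliminate the Δt term (factor 2^1 = 2):
  B₁ = (2·(-0.7646316) − (-0.7367267))/1 = -0.7925365
  B₂ = (2·(-0.7897980) − (-0.7646316))/1 = -0.8149644
Then eliminate the Δt^2 term (factor 2^2 = 4):
  (4·(-0.8149644) − (-0.7925365))/3 = -0.8224404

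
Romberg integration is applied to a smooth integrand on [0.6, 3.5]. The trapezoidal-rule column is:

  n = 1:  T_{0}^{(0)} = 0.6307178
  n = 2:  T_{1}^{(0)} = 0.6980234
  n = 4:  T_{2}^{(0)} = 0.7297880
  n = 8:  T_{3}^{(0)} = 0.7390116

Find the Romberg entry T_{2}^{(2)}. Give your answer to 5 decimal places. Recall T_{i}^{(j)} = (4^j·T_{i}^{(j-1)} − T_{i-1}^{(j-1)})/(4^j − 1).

T_{1}^{(1)} = 0.6980234 + (0.6980234 − 0.6307178)/3 = 0.7204586
T_{2}^{(1)} = (4·0.7297880 − 0.6980234) / 3 = 0.7403762
T_{2}^{(2)} = 0.7403762 + (0.7403762 − 0.7204586)/15 = 0.7417040

0.74170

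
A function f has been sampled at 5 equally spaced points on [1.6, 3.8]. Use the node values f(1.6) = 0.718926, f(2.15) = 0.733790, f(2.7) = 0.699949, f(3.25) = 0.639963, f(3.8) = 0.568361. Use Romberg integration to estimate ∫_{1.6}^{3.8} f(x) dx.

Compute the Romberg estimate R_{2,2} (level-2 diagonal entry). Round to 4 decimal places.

R_{0,0} (trapezoid, 1 panel, h=2.2000): 1.416016
R_{1,0} (trapezoid, 2 panels, h=1.1000): 1.477952
R_{2,0} (trapezoid, 4 panels, h=0.5500): 1.494540
R_{1,1} = 1.477952 + (1.477952 − 1.416016)/3 = 1.498597
R_{2,1} = 1.494540 + (1.494540 − 1.477952)/3 = 1.500069
R_{2,2} = 1.500069 + (1.500069 − 1.498597)/15 = 1.500167

1.5002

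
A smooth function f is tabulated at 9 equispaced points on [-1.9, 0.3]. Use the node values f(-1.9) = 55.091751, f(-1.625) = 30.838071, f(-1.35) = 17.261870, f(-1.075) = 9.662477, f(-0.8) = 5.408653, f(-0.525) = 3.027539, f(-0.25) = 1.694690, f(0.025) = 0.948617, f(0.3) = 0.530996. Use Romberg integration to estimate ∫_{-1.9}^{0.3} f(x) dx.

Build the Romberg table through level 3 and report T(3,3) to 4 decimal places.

T(0,0) (trapezoid, 1 panel, h=2.2000): 61.185022
T(1,0) (trapezoid, 2 panels, h=1.1000): 36.542029
T(2,0) (trapezoid, 4 panels, h=0.5500): 28.697123
T(3,0) (trapezoid, 8 panels, h=0.2750): 26.579655
T(1,1) = 36.542029 + (36.542029 − 61.185022)/3 = 28.327698
T(2,1) = 28.697123 + (28.697123 − 36.542029)/3 = 26.082154
T(3,1) = 26.579655 + (26.579655 − 28.697123)/3 = 25.873832
T(2,2) = 26.082154 + (26.082154 − 28.327698)/15 = 25.932451
T(3,2) = 25.873832 + (25.873832 − 26.082154)/15 = 25.859944
T(3,3) = 25.859944 + (25.859944 − 25.932451)/63 = 25.858793

25.8588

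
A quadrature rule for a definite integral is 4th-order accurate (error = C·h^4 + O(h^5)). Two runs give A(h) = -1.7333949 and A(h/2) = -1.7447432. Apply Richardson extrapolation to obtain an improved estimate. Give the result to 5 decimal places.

The leading error scales as h^4; refining by a factor of 2 reduces it by 2^4 = 16.
Extrapolated value = (16·A(h/2) − A(h)) / (16 − 1)
= (16·(-1.7447432) − (-1.7333949)) / 15
= -26.1824963 / 15 = -1.7454998

-1.74550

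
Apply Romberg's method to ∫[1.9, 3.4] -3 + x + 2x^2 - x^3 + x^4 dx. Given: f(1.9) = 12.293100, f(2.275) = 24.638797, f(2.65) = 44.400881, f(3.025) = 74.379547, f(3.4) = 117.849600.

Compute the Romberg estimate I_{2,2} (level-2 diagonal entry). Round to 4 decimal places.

I_{0,0} (trapezoid, 1 panel, h=1.5000): 97.607025
I_{1,0} (trapezoid, 2 panels, h=0.7500): 82.104173
I_{2,0} (trapezoid, 4 panels, h=0.3750): 78.183966
I_{1,1} = 82.104173 + (82.104173 − 97.607025)/3 = 76.936556
I_{2,1} = 78.183966 + (78.183966 − 82.104173)/3 = 76.877230
I_{2,2} = 76.877230 + (76.877230 − 76.936556)/15 = 76.873275

76.8733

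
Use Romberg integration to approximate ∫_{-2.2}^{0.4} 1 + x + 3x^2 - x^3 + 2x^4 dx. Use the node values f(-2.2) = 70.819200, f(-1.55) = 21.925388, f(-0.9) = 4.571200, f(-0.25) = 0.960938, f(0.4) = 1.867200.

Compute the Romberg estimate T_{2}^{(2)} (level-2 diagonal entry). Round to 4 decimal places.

T_{0}^{(0)} (trapezoid, 1 panel, h=2.6000): 94.492320
T_{1}^{(0)} (trapezoid, 2 panels, h=1.3000): 53.188720
T_{2}^{(0)} (trapezoid, 4 panels, h=0.6500): 41.470472
T_{1}^{(1)} = 53.188720 + (53.188720 − 94.492320)/3 = 39.420853
T_{2}^{(1)} = 41.470472 + (41.470472 − 53.188720)/3 = 37.564389
T_{2}^{(2)} = 37.564389 + (37.564389 − 39.420853)/15 = 37.440625

37.4406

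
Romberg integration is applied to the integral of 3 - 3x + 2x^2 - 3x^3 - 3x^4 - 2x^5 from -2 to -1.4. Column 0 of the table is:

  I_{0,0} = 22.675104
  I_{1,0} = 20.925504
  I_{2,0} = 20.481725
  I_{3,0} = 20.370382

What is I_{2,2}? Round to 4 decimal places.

Richardson extrapolation on the trapezoidal column (denominator 4−1=3):
I_{1,1} = 20.925504 + (20.925504 − 22.675104)/3 = 20.342304
I_{2,1} = 20.481725 + (20.481725 − 20.925504)/3 = 20.333799
I_{2,2} = 20.333799 + (20.333799 − 20.342304)/15 = 20.333232

20.3332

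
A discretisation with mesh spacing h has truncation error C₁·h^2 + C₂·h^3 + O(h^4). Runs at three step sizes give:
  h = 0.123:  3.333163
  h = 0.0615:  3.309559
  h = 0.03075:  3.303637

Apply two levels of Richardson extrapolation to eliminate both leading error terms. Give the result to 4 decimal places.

3.3017

First eliminate the h^2 term (factor 2^2 = 4):
  B₁ = (4·3.309559 − 3.333163)/3 = 3.301691
  B₂ = (4·3.303637 − 3.309559)/3 = 3.301663
Then eliminate the h^3 term (factor 2^3 = 8):
  (8·3.301663 − 3.301691)/7 = 3.301659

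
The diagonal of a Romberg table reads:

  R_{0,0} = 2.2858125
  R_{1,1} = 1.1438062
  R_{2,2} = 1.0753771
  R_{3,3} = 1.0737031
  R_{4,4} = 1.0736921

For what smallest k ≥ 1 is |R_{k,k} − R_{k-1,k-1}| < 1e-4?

k = 4

|R_{1,1} − R_{0,0}| = 1.1420063 ≥ 1e-4
|R_{2,2} − R_{1,1}| = 0.0684291 ≥ 1e-4
|R_{3,3} − R_{2,2}| = 0.0016740 ≥ 1e-4
|R_{4,4} − R_{3,3}| = 0.0000110 < 1e-4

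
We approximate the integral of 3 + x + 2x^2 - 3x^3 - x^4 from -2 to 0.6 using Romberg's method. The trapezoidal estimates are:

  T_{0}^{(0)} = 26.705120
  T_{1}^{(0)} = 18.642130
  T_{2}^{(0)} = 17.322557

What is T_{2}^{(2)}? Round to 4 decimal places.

16.9446

Richardson extrapolation on the trapezoidal column (denominator 4−1=3):
T_{1}^{(1)} = 18.642130 + (18.642130 − 26.705120)/3 = 15.954467
T_{2}^{(1)} = 17.322557 + (17.322557 − 18.642130)/3 = 16.882699
T_{2}^{(2)} = 16.882699 + (16.882699 − 15.954467)/15 = 16.944581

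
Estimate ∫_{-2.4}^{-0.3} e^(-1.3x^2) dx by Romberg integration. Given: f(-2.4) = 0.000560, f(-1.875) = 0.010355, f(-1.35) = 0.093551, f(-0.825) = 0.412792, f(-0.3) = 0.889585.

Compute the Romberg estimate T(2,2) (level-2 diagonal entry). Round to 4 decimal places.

0.4875

T(0,0) (trapezoid, 1 panel, h=2.1000): 0.934652
T(1,0) (trapezoid, 2 panels, h=1.0500): 0.565555
T(2,0) (trapezoid, 4 panels, h=0.5250): 0.504930
T(1,1) = 0.565555 + (0.565555 − 0.934652)/3 = 0.442523
T(2,1) = 0.504930 + (0.504930 − 0.565555)/3 = 0.484722
T(2,2) = 0.484722 + (0.484722 − 0.442523)/15 = 0.487535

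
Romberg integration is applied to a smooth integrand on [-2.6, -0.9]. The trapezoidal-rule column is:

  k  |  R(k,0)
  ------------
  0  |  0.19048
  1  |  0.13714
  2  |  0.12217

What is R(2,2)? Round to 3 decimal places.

0.117

Richardson extrapolation on the trapezoidal column (denominator 4−1=3):
R(1,1) = 0.13714 + (0.13714 − 0.19048)/3 = 0.11936
R(2,1) = (4·0.12217 − 0.13714) / 3 = 0.11718
R(2,2) = 0.11718 + (0.11718 − 0.11936)/15 = 0.11703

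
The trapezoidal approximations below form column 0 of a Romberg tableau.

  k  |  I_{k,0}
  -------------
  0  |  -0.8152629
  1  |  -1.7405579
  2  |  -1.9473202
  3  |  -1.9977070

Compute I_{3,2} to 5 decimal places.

-2.01439

Richardson extrapolation on the trapezoidal column (denominator 4−1=3):
I_{2,1} = -1.9473202 + (-1.9473202 − (-1.7405579))/3 = -2.0162410
I_{3,1} = (4·(-1.9977070) − (-1.9473202)) / 3 = -2.0145026
I_{3,2} = (16·(-2.0145026) − (-2.0162410)) / 15 = -2.0143867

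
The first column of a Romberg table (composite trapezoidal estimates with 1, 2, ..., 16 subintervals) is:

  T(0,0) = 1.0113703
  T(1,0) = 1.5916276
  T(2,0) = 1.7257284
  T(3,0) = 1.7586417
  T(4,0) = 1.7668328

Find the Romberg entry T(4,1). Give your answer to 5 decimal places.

Richardson extrapolation on the trapezoidal column (denominator 4−1=3):
T(4,1) = (4·1.7668328 − 1.7586417) / 3 = 1.7695632

1.76956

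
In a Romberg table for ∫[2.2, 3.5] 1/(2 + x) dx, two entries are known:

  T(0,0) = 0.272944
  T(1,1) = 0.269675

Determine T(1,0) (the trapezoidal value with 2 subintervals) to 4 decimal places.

From T(1,1) = (4·T(1,0) − T(0,0))/3, solve for T(1,0):
4·T(1,0) = 3·0.269675 + 0.272944 = 1.081969
T(1,0) = 0.270492

0.2705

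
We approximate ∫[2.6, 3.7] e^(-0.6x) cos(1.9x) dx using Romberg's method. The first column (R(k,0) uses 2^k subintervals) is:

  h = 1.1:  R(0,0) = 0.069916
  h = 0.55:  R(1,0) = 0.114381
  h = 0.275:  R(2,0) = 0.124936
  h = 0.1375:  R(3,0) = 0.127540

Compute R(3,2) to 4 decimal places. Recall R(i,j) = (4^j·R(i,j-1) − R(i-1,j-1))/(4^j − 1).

0.1284

R(2,1) = (4·0.124936 − 0.114381) / 3 = 0.128454
R(3,1) = (4·0.127540 − 0.124936) / 3 = 0.128408
R(3,2) = 0.128408 + (0.128408 − 0.128454)/15 = 0.128405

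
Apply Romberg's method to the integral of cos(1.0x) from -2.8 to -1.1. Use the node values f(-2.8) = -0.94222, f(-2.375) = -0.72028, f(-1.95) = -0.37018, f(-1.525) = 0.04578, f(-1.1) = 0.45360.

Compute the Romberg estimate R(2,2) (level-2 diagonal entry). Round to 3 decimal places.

-0.556

R(0,0) (trapezoid, 1 panel, h=1.7000): -0.41533
R(1,0) (trapezoid, 2 panels, h=0.8500): -0.52232
R(2,0) (trapezoid, 4 panels, h=0.4250): -0.54782
R(1,1) = -0.52232 + (-0.52232 − (-0.41533))/3 = -0.55798
R(2,1) = -0.54782 + (-0.54782 − (-0.52232))/3 = -0.55632
R(2,2) = -0.55632 + (-0.55632 − (-0.55798))/15 = -0.55621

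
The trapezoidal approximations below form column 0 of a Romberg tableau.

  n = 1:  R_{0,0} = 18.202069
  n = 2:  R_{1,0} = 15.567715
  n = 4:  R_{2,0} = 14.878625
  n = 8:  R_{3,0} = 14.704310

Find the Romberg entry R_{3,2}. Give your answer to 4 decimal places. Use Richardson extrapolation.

Richardson extrapolation on the trapezoidal column (denominator 4−1=3):
R_{2,1} = (4·14.878625 − 15.567715) / 3 = 14.648928
R_{3,1} = 14.704310 + (14.704310 − 14.878625)/3 = 14.646205
R_{3,2} = (16·14.646205 − 14.648928) / 15 = 14.646023
(Column j=1 coincides with Simpson's rule on the same nodes.)

14.6460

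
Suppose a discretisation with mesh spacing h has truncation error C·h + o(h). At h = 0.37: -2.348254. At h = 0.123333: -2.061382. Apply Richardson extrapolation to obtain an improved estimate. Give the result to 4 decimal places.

Extrapolated value = (3·A(h/3) − A(h)) / (3 − 1)
= (3·(-2.061382) − (-2.348254)) / 2
= -3.835892 / 2 = -1.917946

-1.9179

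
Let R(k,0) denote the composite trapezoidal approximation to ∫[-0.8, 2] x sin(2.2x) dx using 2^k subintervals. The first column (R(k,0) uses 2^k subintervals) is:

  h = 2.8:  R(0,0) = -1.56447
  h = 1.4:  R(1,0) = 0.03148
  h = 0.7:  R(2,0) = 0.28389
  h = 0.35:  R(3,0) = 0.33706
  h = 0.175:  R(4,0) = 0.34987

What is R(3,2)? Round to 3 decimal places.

R(2,1) = (4·0.28389 − 0.03148) / 3 = 0.36803
R(3,1) = 0.33706 + (0.33706 − 0.28389)/3 = 0.35478
R(3,2) = (16·0.35478 − 0.36803) / 15 = 0.35390

0.354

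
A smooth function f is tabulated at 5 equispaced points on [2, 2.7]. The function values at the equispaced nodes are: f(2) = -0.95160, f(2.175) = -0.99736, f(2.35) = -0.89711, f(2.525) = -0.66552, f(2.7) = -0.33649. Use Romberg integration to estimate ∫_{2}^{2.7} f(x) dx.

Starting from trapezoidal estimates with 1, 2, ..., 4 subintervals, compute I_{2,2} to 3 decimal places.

I_{0,0} (trapezoid, 1 panel, h=0.7000): -0.45083
I_{1,0} (trapezoid, 2 panels, h=0.3500): -0.53940
I_{2,0} (trapezoid, 4 panels, h=0.1750): -0.56071
I_{1,1} = -0.53940 + (-0.53940 − (-0.45083))/3 = -0.56892
I_{2,1} = -0.56071 + (-0.56071 − (-0.53940))/3 = -0.56781
I_{2,2} = -0.56781 + (-0.56781 − (-0.56892))/15 = -0.56774

-0.568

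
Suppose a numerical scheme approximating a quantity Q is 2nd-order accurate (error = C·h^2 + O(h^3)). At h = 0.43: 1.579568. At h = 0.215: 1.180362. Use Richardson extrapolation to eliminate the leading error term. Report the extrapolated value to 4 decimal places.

1.0473

The leading error scales as h^2; refining by a factor of 2 reduces it by 2^2 = 4.
Extrapolated value = (4·A(h/2) − A(h)) / (4 − 1)
= (4·1.180362 − 1.579568) / 3
= 3.141880 / 3 = 1.047293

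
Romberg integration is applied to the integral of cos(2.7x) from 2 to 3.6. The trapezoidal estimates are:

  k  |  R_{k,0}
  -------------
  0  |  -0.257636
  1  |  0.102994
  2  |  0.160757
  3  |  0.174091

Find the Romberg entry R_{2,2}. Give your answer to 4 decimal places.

0.1771

Richardson extrapolation on the trapezoidal column (denominator 4−1=3):
R_{1,1} = (4·0.102994 − (-0.257636)) / 3 = 0.223204
R_{2,1} = 0.160757 + (0.160757 − 0.102994)/3 = 0.180011
R_{2,2} = 0.180011 + (0.180011 − 0.223204)/15 = 0.177131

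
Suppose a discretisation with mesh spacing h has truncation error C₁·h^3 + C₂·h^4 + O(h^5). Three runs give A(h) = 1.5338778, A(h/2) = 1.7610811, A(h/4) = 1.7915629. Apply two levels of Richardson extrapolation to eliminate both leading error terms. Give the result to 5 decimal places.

First eliminate the h^3 term (factor 2^3 = 8):
  B₁ = (8·1.7610811 − 1.5338778)/7 = 1.7935387
  B₂ = (8·1.7915629 − 1.7610811)/7 = 1.7959174
Then eliminate the h^4 term (factor 2^4 = 16):
  (16·1.7959174 − 1.7935387)/15 = 1.7960760

1.79608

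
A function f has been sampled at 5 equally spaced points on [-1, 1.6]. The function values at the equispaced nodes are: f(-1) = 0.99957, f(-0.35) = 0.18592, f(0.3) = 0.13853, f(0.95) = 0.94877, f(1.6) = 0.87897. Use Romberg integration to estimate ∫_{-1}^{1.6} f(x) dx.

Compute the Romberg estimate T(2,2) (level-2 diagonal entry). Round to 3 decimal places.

T(0,0) (trapezoid, 1 panel, h=2.6000): 2.44210
T(1,0) (trapezoid, 2 panels, h=1.3000): 1.40114
T(2,0) (trapezoid, 4 panels, h=0.6500): 1.43812
T(1,1) = 1.40114 + (1.40114 − 2.44210)/3 = 1.05415
T(2,1) = 1.43812 + (1.43812 − 1.40114)/3 = 1.45045
T(2,2) = 1.45045 + (1.45045 − 1.05415)/15 = 1.47687

1.477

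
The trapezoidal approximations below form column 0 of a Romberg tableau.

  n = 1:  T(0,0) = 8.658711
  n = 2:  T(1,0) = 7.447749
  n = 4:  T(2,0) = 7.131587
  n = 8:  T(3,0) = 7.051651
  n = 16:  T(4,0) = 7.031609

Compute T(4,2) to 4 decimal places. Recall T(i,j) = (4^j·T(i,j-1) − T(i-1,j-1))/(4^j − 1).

7.0249

Richardson extrapolation on the trapezoidal column (denominator 4−1=3):
T(3,1) = (4·7.051651 − 7.131587) / 3 = 7.025006
T(4,1) = 7.031609 + (7.031609 − 7.051651)/3 = 7.024928
T(4,2) = (16·7.024928 − 7.025006) / 15 = 7.024923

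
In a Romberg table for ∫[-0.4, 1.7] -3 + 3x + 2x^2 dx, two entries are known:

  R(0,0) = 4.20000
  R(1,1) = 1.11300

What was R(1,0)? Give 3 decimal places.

1.885

From R(1,1) = (4·R(1,0) − R(0,0))/3, solve for R(1,0):
4·R(1,0) = 3·1.11300 + 4.20000 = 7.53900
R(1,0) = 1.88475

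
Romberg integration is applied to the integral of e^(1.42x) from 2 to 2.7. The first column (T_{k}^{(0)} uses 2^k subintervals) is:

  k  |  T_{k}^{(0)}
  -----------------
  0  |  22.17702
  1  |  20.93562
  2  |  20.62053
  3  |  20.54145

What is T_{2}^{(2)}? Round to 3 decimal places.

Richardson extrapolation on the trapezoidal column (denominator 4−1=3):
T_{1}^{(1)} = (4·20.93562 − 22.17702) / 3 = 20.52182
T_{2}^{(1)} = (4·20.62053 − 20.93562) / 3 = 20.51550
T_{2}^{(2)} = (16·20.51550 − 20.52182) / 15 = 20.51508

20.515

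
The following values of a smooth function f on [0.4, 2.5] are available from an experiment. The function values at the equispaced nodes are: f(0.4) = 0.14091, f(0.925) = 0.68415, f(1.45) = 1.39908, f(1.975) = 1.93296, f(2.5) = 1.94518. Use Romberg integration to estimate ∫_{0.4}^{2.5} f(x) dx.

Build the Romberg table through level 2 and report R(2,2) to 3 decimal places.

2.687

R(0,0) (trapezoid, 1 panel, h=2.1000): 2.19039
R(1,0) (trapezoid, 2 panels, h=1.0500): 2.56423
R(2,0) (trapezoid, 4 panels, h=0.5250): 2.65610
R(1,1) = 2.56423 + (2.56423 − 2.19039)/3 = 2.68884
R(2,1) = 2.65610 + (2.65610 − 2.56423)/3 = 2.68672
R(2,2) = 2.68672 + (2.68672 − 2.68884)/15 = 2.68658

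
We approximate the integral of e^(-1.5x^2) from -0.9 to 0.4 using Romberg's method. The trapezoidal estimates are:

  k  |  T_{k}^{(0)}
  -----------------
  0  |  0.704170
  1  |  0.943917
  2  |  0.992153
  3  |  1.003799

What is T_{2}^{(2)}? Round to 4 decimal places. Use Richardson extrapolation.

1.0072

T_{1}^{(1)} = 0.943917 + (0.943917 − 0.704170)/3 = 1.023833
T_{2}^{(1)} = (4·0.992153 − 0.943917) / 3 = 1.008232
T_{2}^{(2)} = 1.008232 + (1.008232 − 1.023833)/15 = 1.007192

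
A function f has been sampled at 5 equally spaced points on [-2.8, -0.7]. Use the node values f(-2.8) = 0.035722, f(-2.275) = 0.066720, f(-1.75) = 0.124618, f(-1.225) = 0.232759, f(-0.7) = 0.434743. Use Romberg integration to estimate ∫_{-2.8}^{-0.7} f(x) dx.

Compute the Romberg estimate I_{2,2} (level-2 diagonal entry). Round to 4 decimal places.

0.3353

I_{0,0} (trapezoid, 1 panel, h=2.1000): 0.493988
I_{1,0} (trapezoid, 2 panels, h=1.0500): 0.377843
I_{2,0} (trapezoid, 4 panels, h=0.5250): 0.346148
I_{1,1} = 0.377843 + (0.377843 − 0.493988)/3 = 0.339128
I_{2,1} = 0.346148 + (0.346148 − 0.377843)/3 = 0.335583
I_{2,2} = 0.335583 + (0.335583 − 0.339128)/15 = 0.335347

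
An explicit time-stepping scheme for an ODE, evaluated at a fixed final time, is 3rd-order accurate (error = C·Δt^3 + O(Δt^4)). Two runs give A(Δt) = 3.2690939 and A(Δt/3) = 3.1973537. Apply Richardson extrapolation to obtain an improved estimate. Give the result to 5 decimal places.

The leading error scales as Δt^3; refining by a factor of 3 reduces it by 3^3 = 27.
Extrapolated value = (27·A(Δt/3) − A(Δt)) / (27 − 1)
= (27·3.1973537 − 3.2690939) / 26
= 83.0594560 / 26 = 3.1945945

3.19459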